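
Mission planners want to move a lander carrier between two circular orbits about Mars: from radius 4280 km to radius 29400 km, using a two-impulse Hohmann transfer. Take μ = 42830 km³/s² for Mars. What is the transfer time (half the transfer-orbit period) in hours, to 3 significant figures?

The Hohmann ellipse has a_t = (r₁ + r₂)/2 = 16840 km.
Transfer time t = π√(a_t³/μ) = π√((16840)³ / 42830) = 33170 s.
Converting: 33170 s ÷ 3600 s/hour = 9.21 hours.

t = 9.21 hours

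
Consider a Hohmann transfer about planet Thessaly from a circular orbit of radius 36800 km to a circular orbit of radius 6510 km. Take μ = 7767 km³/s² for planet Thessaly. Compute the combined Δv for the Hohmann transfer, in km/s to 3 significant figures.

Δv = 0.539 km/s

Semi-major axis of the transfer orbit: a_t = (36800 + 6510)/2 = 21655 km.
Circular speed at r₁: v₁ = √(μ/r₁) = √(7767/36800) = 0.4594 km/s.
On the transfer ellipse at r₁, v² = μ(2/r − 1/a) gives v_a = √[μ(2/r₁ − 1/a_t)] = 0.2519 km/s.
First burn Δv₁ = |v_a − v₁| = 0.2075 km/s.
At r₂, v₂ = √(μ/r₂) = 1.0923 km/s.
Transfer-orbit speed at r₂: v_p = √[μ(2/r₂ − 1/a_t)] = 1.4239 km/s.
Second burn Δv₂ = |v₂ − v_p| = 0.3316 km/s.
Δv = Δv₁ + Δv₂ = 0.2075 + 0.3316 = 0.5391 km/s.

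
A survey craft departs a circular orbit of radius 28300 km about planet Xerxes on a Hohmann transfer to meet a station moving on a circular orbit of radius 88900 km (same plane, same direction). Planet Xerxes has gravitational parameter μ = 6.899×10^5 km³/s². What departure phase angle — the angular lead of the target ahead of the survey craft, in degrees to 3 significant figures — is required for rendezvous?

The Hohmann ellipse has a_t = (r₁ + r₂)/2 = 58600 km.
Transfer time t = π√(a_t³/μ) = 53654 s.
Target angular speed ω₂ = √(μ/r₂³) = 3.1336×10^-5 rad/s.
Angle swept by the target during transfer: ω₂·t = 1.6813 rad = 96.33°.
Arrival is 180° from departure on the ellipse, so φ = 180° − 96.33° = 83.7°.

φ = 83.7°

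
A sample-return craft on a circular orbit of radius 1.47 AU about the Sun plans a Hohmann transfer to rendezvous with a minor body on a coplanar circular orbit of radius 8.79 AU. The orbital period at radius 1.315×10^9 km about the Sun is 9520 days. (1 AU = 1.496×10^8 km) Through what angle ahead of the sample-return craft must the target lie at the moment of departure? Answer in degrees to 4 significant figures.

From Kepler's third law T² = 4π²r³/μ at r = 1.315×10^9 km, T = 9520 days = 9520 × 86400 s = 8.22528×10^8 s: μ = 4π²r³/T² = 1.32689×10^11 km³/s².
In km: r₁ = 1.47 × 1.496×10^8 = 2.19912×10^8 km; r₂ = 8.79 × 1.496×10^8 = 1.314984×10^9 km.
The Hohmann ellipse has a_t = (r₁ + r₂)/2 = 7.67448×10^8 km.
The half-period of the transfer ellipse is t = π√(a_t³/μ) = 1.8336×10^8 s.
Target angular speed ω₂ = √(μ/r₂³) = 7.6390×10^-9 rad/s.
Angle swept by the target during transfer: ω₂·t = 1.4007 rad = 80.25°.
The sample-return craft traverses 180° on the transfer ellipse, so the target must lead by 180° − 80.25° = 99.75°.

φ = 99.75°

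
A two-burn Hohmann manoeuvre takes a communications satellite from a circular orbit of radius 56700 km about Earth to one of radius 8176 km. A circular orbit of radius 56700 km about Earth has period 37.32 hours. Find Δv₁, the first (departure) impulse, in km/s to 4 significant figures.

Δv₁ = 1.320 km/s

From Kepler's third law T² = 4π²r³/μ at r = 56700 km, T = 37.32 hours = 37.32 × 3600 s = 1.34352×10^5 s: μ = 4π²r³/T² = 3.98677×10^5 km³/s².
Semi-major axis of the transfer orbit: a_t = (56700 + 8176)/2 = 32438 km.
On the circular orbit at r = 56700 km, v_c = √(μ/r) = 2.6517 km/s.
Transfer-orbit speed at the same r (vis-viva, a = a_t): v_t = √[μ(2/r − 1/a_t)] = 1.3313 km/s.
Δv₁ = |v_t − v_c| = |1.3313 − 2.6517| = 1.320 km/s.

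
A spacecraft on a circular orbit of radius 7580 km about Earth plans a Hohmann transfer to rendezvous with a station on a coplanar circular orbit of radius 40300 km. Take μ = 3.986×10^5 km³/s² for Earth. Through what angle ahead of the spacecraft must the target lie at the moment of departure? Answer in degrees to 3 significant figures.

Semi-major axis of the transfer orbit: a_t = (7580 + 40300)/2 = 23940 km.
The half-period of the transfer ellipse is t = π√(a_t³/μ) = 18432 s.
Target angular speed ω₂ = √(μ/r₂³) = 7.8039×10^-5 rad/s.
Angle swept by the target during transfer: ω₂·t = 1.4384 rad = 82.41°.
The spacecraft traverses 180° on the transfer ellipse, so the target must lead by 180° − 82.41° = 97.6°.

φ = 97.6°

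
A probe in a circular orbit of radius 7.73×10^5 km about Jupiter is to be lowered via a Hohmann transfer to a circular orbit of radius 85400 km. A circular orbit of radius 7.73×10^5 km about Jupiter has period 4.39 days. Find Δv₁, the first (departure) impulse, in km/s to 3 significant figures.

From Kepler's third law T² = 4π²r³/μ at r = 7.73×10^5 km, T = 4.39 days = 4.39 × 86400 s = 3.79296×10^5 s: μ = 4π²r³/T² = 1.26748×10^8 km³/s².
Transfer-ellipse semi-major axis a_t = (r₁ + r₂)/2 = (7.730×10^5 + 85400)/2 = 4.292×10^5 km.
On the circular orbit at r = 7.730×10^5 km, v_c = √(μ/r) = 12.805 km/s.
Vis-viva on the transfer ellipse at r = 7.730×10^5 km gives v_t = √[μ(2/r − 1/a_t)] = 5.7119 km/s.
Δv₁ = |v_t − v_c| = |5.7119 − 12.805| = 7.093 km/s.

Δv₁ = 7.09 km/s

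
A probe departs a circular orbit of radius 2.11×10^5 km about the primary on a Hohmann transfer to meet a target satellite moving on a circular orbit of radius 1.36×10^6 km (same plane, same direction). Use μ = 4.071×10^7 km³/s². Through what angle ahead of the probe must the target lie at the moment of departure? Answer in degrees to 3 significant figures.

Semi-major axis of the transfer orbit: a_t = (2.110×10^5 + 1.360×10^6)/2 = 7.855×10^5 km.
Transfer time t = π√(a_t³/μ) = 3.428×10^5 s.
The target's mean motion on its circular orbit is ω₂ = √(μ/r₂³) = 4.023×10^-6 rad/s.
Angle swept by the target during transfer: ω₂·t = 1.379 rad = 79.01°.
Arrival is 180° from departure on the ellipse, so φ = 180° − 79.01° = 101°.

φ = 101°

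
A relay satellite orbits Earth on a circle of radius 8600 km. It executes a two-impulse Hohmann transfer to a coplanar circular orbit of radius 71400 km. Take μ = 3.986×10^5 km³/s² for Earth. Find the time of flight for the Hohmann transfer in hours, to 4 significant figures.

t = 11.06 hours

The Hohmann ellipse has a_t = (r₁ + r₂)/2 = 40000 km.
By Kepler's third law the transfer-orbit period is T = 2π√(a_t³/μ), so t = T/2 = 39810 s.
Converting: 39810 s ÷ 3600 s/hour = 11.06 hours.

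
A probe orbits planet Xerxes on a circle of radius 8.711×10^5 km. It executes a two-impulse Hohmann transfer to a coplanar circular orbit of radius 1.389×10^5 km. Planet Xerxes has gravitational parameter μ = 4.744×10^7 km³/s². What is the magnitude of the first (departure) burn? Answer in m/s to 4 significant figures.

Δv₁ = 3509 m/s

The Hohmann ellipse has a_t = (r₁ + r₂)/2 = 5.050×10^5 km.
Circular speed at r = 8.711×10^5 km: v_c = √(μ/r) = 7.3797 km/s.
Vis-viva on the transfer ellipse at r = 8.711×10^5 km gives v_t = √[μ(2/r − 1/a_t)] = 3.8703 km/s.
Δv₁ = |v_t − v_c| = |3.8703 − 7.3797| = 3.509 km/s.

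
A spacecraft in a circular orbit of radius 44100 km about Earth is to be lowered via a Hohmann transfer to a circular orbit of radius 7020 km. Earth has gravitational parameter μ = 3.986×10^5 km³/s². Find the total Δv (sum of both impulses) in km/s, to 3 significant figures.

Δv = 3.79 km/s

The Hohmann ellipse has a_t = (r₁ + r₂)/2 = 25560 km.
At r₁ the circular-orbit speed is v₁ = √(μ/r₁) = 3.0064 km/s.
On the transfer ellipse at r₁, vis-viva equation gives v_a = √[μ(2/r₁ − 1/a_t)] = 1.5756 km/s.
First burn Δv₁ = |v_a − v₁| = 1.4308 km/s.
Circular speed at r₂: v₂ = √(μ/r₂) = 7.5353 km/s.
Transfer-orbit speed at r₂: v_p = √[μ(2/r₂ − 1/a_t)] = 9.8978 km/s.
Second burn Δv₂ = |v₂ − v_p| = 2.3625 km/s.
Total Δv = Δv₁ + Δv₂ = 3.793 km/s.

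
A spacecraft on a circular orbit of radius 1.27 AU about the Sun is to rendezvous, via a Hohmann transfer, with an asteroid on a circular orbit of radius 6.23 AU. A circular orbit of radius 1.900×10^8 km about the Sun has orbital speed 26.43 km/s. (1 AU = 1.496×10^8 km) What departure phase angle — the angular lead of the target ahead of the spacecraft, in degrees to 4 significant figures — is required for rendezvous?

From the circular-orbit relation v² = μ/r at r = 1.900×10^8 km: μ = v²r = (26.43)² × 1.900×10^8 = 1.32724×10^11 km³/s².
In km: r₁ = 1.27 × 1.496×10^8 = 1.89992×10^8 km; r₂ = 6.23 × 1.496×10^8 = 9.32008×10^8 km.
Semi-major axis of the transfer orbit: a_t = (1.89992×10^8 + 9.32008×10^8)/2 = 5.610×10^8 km.
Transfer time t = π√(a_t³/μ) = 1.1458×10^8 s.
Target angular speed ω₂ = √(μ/r₂³) = 1.2804×10^-8 rad/s.
Angle swept by the target during transfer: ω₂·t = 1.4671 rad = 84.06°.
Arrival is 180° from departure on the ellipse, so φ = 180° − 84.06° = 95.94°.

φ = 95.94°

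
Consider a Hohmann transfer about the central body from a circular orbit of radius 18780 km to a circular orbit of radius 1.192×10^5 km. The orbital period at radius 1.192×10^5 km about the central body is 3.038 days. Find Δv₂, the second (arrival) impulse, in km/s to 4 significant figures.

Δv₂ = 1.365 km/s

From Kepler's third law T² = 4π²r³/μ at r = 1.192×10^5 km, T = 3.038 days = 3.038 × 86400 s = 2.624832×10^5 s: μ = 4π²r³/T² = 9.70478×10^5 km³/s².
Transfer-ellipse semi-major axis a_t = (r₁ + r₂)/2 = (18780 + 1.192×10^5)/2 = 68990 km.
On the circular orbit at r = 1.192×10^5 km, v_c = √(μ/r) = 2.8533 km/s.
Transfer-orbit speed at the same r (vis-viva, a = a_t): v_t = √[μ(2/r − 1/a_t)] = 1.4887 km/s.
Δv₂ = |v_t − v_c| = |1.4887 − 2.8533| = 1.365 km/s.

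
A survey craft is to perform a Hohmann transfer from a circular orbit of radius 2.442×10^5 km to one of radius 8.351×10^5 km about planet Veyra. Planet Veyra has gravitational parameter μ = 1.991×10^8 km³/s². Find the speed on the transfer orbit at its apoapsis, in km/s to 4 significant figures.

v = 10.39 km/s

Transfer-ellipse semi-major axis a_t = (r₁ + r₂)/2 = (2.442×10^5 + 8.351×10^5)/2 = 5.3965×10^5 km.
At apoapsis, r = 8.351×10^5 km.
Applying v² = μ(2/r − 1/a_t): v = 10.39 km/s.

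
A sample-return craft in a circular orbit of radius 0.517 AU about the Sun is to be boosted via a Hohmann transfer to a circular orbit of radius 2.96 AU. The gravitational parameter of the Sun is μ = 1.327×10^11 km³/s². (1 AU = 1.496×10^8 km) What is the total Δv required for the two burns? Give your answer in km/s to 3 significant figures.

In km: r₁ = 0.517 × 1.496×10^8 = 7.73432×10^7 km; r₂ = 2.96 × 1.496×10^8 = 4.42816×10^8 km.
The Hohmann ellipse has a_t = (r₁ + r₂)/2 = 2.600796×10^8 km.
Circular speed at r₁: v₁ = √(μ/r₁) = √(1.327×10^11/7.73432×10^7) = 41.42 km/s.
Transfer-orbit speed at r₁ (vis-viva equation): v_p = √[μ(2/r₁ − 1/a_t)] = 54.05 km/s.
First burn Δv₁ = |v_p − v₁| = 12.63 km/s.
At r₂, v₂ = √(μ/r₂) = 17.311 km/s.
Transfer-orbit speed at r₂: v_a = √[μ(2/r₂ − 1/a_t)] = 9.4402 km/s.
Second burn Δv₂ = |v₂ − v_a| = 7.871 km/s.
Δv = Δv₁ + Δv₂ = 12.63 + 7.871 = 20.50 km/s.

Δv = 20.5 km/s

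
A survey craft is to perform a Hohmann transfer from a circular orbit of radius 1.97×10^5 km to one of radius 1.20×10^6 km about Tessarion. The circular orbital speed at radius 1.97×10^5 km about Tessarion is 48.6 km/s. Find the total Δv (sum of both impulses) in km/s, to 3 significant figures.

Δv = 24.3 km/s

From the circular-orbit relation v² = μ/r at r = 1.97×10^5 km: μ = v²r = (48.6)² × 1.97×10^5 = 4.65306×10^8 km³/s².
The Hohmann ellipse has a_t = (r₁ + r₂)/2 = 6.985×10^5 km.
Circular speed at r₁: v₁ = √(μ/r₁) = √(4.65306×10^8/1.970×10^5) = 48.60 km/s.
Transfer-orbit speed at r₁ (v² = μ(2/r − 1/a)): v_p = √[μ(2/r₁ − 1/a_t)] = 63.70 km/s.
First burn Δv₁ = |v_p − v₁| = 15.10 km/s.
Circular speed at r₂: v₂ = √(μ/r₂) = 19.6915 km/s.
Transfer-orbit speed at r₂: v_a = √[μ(2/r₂ − 1/a_t)] = 10.4575 km/s.
Second burn Δv₂ = |v₂ − v_a| = 9.234 km/s.
Total Δv = Δv₁ + Δv₂ = 24.33 km/s.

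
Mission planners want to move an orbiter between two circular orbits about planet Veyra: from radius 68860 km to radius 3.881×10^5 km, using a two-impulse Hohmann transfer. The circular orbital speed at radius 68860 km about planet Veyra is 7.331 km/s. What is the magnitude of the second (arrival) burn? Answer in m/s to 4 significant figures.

Δv₂ = 1393 m/s

From the circular-orbit relation v² = μ/r at r = 68860 km: μ = v²r = (7.331)² × 68860 = 3.70078×10^6 km³/s².
Transfer-ellipse semi-major axis a_t = (r₁ + r₂)/2 = (68860 + 3.881×10^5)/2 = 2.2848×10^5 km.
Circular speed at r = 3.881×10^5 km: v_c = √(μ/r) = 3.088 km/s.
Transfer-orbit speed at the same r (vis-viva, a = a_t): v_t = √[μ(2/r − 1/a_t)] = 1.695 km/s.
Δv₂ = |v_t − v_c| = |1.695 − 3.088| = 1.393 km/s.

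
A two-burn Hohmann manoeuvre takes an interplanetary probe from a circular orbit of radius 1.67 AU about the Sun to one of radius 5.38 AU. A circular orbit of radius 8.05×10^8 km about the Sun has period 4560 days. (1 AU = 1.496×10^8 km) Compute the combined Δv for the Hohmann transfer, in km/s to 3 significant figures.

Δv = 9.43 km/s

From Kepler's third law T² = 4π²r³/μ at r = 8.05×10^8 km, T = 4560 days = 4560 × 86400 s = 3.93984×10^8 s: μ = 4π²r³/T² = 1.32675×10^11 km³/s².
In km: r₁ = 1.67 × 1.496×10^8 = 2.49832×10^8 km; r₂ = 5.38 × 1.496×10^8 = 8.04848×10^8 km.
Semi-major axis of the transfer orbit: a_t = (2.49832×10^8 + 8.04848×10^8)/2 = 5.2734×10^8 km.
At r₁ the circular-orbit speed is v₁ = √(μ/r₁) = 23.045 km/s.
On the transfer ellipse at r₁, vis-viva gives v_p = √[μ(2/r₁ − 1/a_t)] = 28.470 km/s.
First burn Δv₁ = |v_p − v₁| = 5.425 km/s.
At r₂, v₂ = √(μ/r₂) = 12.839 km/s.
Transfer-orbit speed at r₂: v_a = √[μ(2/r₂ − 1/a_t)] = 8.8372 km/s.
Second burn Δv₂ = |v₂ − v_a| = 4.002 km/s.
Δv = Δv₁ + Δv₂ = 5.425 + 4.002 = 9.427 km/s.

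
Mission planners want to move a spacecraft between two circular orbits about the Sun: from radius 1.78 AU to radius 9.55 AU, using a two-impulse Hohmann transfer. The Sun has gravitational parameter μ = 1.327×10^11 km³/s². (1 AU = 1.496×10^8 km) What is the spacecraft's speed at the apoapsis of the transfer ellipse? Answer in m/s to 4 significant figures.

In km: r₁ = 1.78 × 1.496×10^8 = 2.66288×10^8 km; r₂ = 9.55 × 1.496×10^8 = 1.42868×10^9 km.
Semi-major axis of the transfer orbit: a_t = (2.66288×10^8 + 1.42868×10^9)/2 = 8.47484×10^8 km.
At apoapsis, r = 1.42868×10^9 km.
Vis-viva: v = √[μ(2/r − 1/a_t)] = √[1.327×10^11 × (2/1.42868×10^9 − 1/8.47484×10^8)] = 5.402 km/s.

v = 5402 m/s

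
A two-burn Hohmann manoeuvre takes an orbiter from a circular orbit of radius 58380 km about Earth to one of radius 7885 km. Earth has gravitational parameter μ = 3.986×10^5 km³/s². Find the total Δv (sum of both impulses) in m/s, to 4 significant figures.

Δv = 3666 m/s

The Hohmann ellipse has a_t = (r₁ + r₂)/2 = 33132.5 km.
Circular speed at r₁: v₁ = √(μ/r₁) = √(3.986×10^5/58380) = 2.613 km/s.
On the transfer ellipse at r₁, vis-viva gives v_a = √[μ(2/r₁ − 1/a_t)] = 1.275 km/s.
First burn Δv₁ = |v_a − v₁| = 1.338 km/s.
At r₂, v₂ = √(μ/r₂) = 7.110 km/s.
Transfer-orbit speed at r₂: v_p = √[μ(2/r₂ − 1/a_t)] = 9.438 km/s.
Second burn Δv₂ = |v₂ − v_p| = 2.328 km/s.
Total Δv = Δv₁ + Δv₂ = 3.666 km/s.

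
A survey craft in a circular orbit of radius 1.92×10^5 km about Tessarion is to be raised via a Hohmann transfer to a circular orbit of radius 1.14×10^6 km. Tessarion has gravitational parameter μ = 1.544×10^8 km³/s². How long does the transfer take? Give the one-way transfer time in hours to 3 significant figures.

t = 38.2 hours

The Hohmann ellipse has a_t = (r₁ + r₂)/2 = 6.660×10^5 km.
Half the transfer-orbit period gives t = π√(a_t³/μ) = 1.374×10^5 s.
Converting: 1.374×10^5 s ÷ 3600 s/hour = 38.2 hours.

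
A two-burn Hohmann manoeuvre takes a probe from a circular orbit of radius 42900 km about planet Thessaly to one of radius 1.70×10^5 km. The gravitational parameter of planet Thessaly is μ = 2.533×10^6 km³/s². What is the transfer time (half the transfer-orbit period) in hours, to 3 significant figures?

t = 19.0 hours

Transfer-ellipse semi-major axis a_t = (r₁ + r₂)/2 = (42900 + 1.700×10^5)/2 = 1.0645×10^5 km.
By Kepler's third law the transfer-orbit period is T = 2π√(a_t³/μ), so t = T/2 = 68560 s.
Converting: 68560 s ÷ 3600 s/hour = 19.0 hours.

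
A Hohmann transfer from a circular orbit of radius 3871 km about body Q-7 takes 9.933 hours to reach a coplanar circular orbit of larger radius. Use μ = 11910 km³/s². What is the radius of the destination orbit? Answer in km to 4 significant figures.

Transfer time t = 9.933 hours = 35758.8 s, and t = π√(a_t³/μ).
So a_t = (μ t²/π²)^(1/3) = (11910 × (35758.8)² / π²)^(1/3) = 11556 km.
Since a_t = (r₁ + r₂)/2, r₂ = 2a_t − r₁ = 2×11556 − 3871 = 19241 km.

r₂ = 19240 km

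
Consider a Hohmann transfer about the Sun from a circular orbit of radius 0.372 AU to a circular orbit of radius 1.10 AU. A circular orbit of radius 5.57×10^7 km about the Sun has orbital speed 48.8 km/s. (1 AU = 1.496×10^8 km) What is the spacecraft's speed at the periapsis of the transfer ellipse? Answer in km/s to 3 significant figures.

From the circular-orbit relation v² = μ/r at r = 5.57×10^7 km: μ = v²r = (48.8)² × 5.57×10^7 = 1.32646×10^11 km³/s².
In km: r₁ = 0.372 × 1.496×10^8 = 5.56512×10^7 km; r₂ = 1.10 × 1.496×10^8 = 1.6456×10^8 km.
Semi-major axis of the transfer orbit: a_t = (5.56512×10^7 + 1.6456×10^8)/2 = 1.101056×10^8 km.
At periapsis, r = 5.56512×10^7 km.
From the vis-viva equation, v = √[μ(2/r − 1/a_t)] = 59.69 km/s.

v = 59.7 km/s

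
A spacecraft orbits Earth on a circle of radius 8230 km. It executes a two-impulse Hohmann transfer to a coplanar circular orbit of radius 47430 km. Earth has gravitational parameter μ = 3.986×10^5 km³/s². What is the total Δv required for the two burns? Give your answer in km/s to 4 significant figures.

Δv = 3.448 km/s

Semi-major axis of the transfer orbit: a_t = (8230 + 47430)/2 = 27830 km.
At r₁ the circular-orbit speed is v₁ = √(μ/r₁) = 6.959 km/s.
On the transfer ellipse at r₁, v² = μ(2/r − 1/a) gives v_p = √[μ(2/r₁ − 1/a_t)] = 9.085 km/s.
First burn Δv₁ = |v_p − v₁| = 2.126 km/s.
At r₂, v₂ = √(μ/r₂) = 2.89896 km/s.
Transfer-orbit speed at r₂: v_a = √[μ(2/r₂ − 1/a_t)] = 1.57647 km/s.
Second burn Δv₂ = |v₂ − v_a| = 1.322 km/s.
Total Δv = Δv₁ + Δv₂ = 3.448 km/s.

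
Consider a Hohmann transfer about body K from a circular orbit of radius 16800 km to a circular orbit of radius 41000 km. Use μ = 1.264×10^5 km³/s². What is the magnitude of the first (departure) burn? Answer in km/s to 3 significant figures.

Δv₁ = 0.524 km/s

Semi-major axis of the transfer orbit: a_t = (16800 + 41000)/2 = 28900 km.
On the circular orbit at r = 16800 km, v_c = √(μ/r) = 2.7430 km/s.
Transfer-orbit speed at the same r (vis-viva, a = a_t): v_t = √[μ(2/r − 1/a_t)] = 3.2671 km/s.
Δv₁ = |v_t − v_c| = |3.2671 − 2.7430| = 0.5241 km/s.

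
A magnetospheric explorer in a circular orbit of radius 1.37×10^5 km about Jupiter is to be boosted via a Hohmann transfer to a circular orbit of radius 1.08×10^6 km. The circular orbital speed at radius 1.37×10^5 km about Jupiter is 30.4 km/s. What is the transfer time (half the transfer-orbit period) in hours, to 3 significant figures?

From the circular-orbit relation v² = μ/r at r = 1.37×10^5 km: μ = v²r = (30.4)² × 1.37×10^5 = 1.26610×10^8 km³/s².
Semi-major axis of the transfer orbit: a_t = (1.370×10^5 + 1.080×10^6)/2 = 6.085×10^5 km.
Transfer time t = π√(a_t³/μ) = π√((6.085×10^5)³ / 1.26610×10^8) = 1.325×10^5 s.
Converting: 1.325×10^5 s ÷ 3600 s/hour = 36.8 hours.

t = 36.8 hours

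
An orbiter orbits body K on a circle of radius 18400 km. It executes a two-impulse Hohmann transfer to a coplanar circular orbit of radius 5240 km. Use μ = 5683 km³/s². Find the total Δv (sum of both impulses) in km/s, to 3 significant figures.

Δv = 0.444 km/s

Transfer-ellipse semi-major axis a_t = (r₁ + r₂)/2 = (18400 + 5240)/2 = 11820 km.
At r₁ the circular-orbit speed is v₁ = √(μ/r₁) = 0.55575 km/s.
On the transfer ellipse at r₁, vis-viva equation gives v_a = √[μ(2/r₁ − 1/a_t)] = 0.37003 km/s.
First burn Δv₁ = |v_a − v₁| = 0.1857 km/s.
At r₂, v₂ = √(μ/r₂) = 1.0414 km/s.
Transfer-orbit speed at r₂: v_p = √[μ(2/r₂ − 1/a_t)] = 1.2993 km/s.
Second burn Δv₂ = |v₂ − v_p| = 0.2579 km/s.
Δv = Δv₁ + Δv₂ = 0.1857 + 0.2579 = 0.4436 km/s.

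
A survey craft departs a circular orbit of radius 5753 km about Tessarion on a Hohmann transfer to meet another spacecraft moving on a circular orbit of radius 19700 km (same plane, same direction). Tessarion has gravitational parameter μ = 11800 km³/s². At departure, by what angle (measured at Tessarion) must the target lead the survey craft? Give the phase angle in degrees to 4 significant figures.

φ = 86.54°

Semi-major axis of the transfer orbit: a_t = (5753 + 19700)/2 = 12726.5 km.
Transfer time t = π√(a_t³/μ) = 41521 s.
The target's mean motion on its circular orbit is ω₂ = √(μ/r₂³) = 3.9286×10^-5 rad/s.
Angle swept by the target during transfer: ω₂·t = 1.6312 rad = 93.46°.
The survey craft traverses 180° on the transfer ellipse, so the target must lead by 180° − 93.46° = 86.54°.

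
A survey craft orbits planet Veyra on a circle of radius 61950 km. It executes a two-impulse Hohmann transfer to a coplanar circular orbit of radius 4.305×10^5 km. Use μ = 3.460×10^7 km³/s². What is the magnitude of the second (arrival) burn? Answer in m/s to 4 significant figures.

Transfer-ellipse semi-major axis a_t = (r₁ + r₂)/2 = (61950 + 4.305×10^5)/2 = 2.46225×10^5 km.
Circular speed at r = 4.305×10^5 km: v_c = √(μ/r) = 8.965 km/s.
Transfer-orbit speed at the same r (vis-viva, a = a_t): v_t = √[μ(2/r − 1/a_t)] = 4.497 km/s.
Δv₂ = |v_t − v_c| = |4.497 − 8.965| = 4.468 km/s.

Δv₂ = 4468 m/s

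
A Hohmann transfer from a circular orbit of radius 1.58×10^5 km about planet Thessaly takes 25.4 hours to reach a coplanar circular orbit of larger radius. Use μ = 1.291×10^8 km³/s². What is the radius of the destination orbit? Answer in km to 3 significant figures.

Transfer time t = 25.4 hours = 91440 s, and t = π√(a_t³/μ).
So a_t = (μ t²/π²)^(1/3) = (1.291×10^8 × (91440)² / π²)^(1/3) = 4.7823×10^5 km.
Since a_t = (r₁ + r₂)/2, r₂ = 2a_t − r₁ = 2×4.7823×10^5 − 1.580×10^5 = 7.9846×10^5 km.

r₂ = 7.98×10^5 km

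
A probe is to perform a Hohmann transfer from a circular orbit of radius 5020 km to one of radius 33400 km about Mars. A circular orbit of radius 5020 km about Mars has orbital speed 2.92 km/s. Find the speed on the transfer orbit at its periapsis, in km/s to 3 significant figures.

v = 3.85 km/s

From the circular-orbit relation v² = μ/r at r = 5020 km: μ = v²r = (2.92)² × 5020 = 42802.5 km³/s².
Transfer-ellipse semi-major axis a_t = (r₁ + r₂)/2 = (5020 + 33400)/2 = 19210 km.
The periapsis of the transfer ellipse is at r = 5020 km.
Applying v² = μ(2/r − 1/a_t): v = 3.850 km/s.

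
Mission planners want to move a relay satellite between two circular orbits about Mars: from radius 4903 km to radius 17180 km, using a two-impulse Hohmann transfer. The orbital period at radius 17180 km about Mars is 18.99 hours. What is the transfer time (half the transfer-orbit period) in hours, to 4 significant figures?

t = 4.892 hours

From Kepler's third law T² = 4π²r³/μ at r = 17180 km, T = 18.99 hours = 18.99 × 3600 s = 68364 s: μ = 4π²r³/T² = 42832.6 km³/s².
The Hohmann ellipse has a_t = (r₁ + r₂)/2 = 11041.5 km.
Half the transfer-orbit period gives t = π√(a_t³/μ) = 17610 s.
Converting: 17610 s ÷ 3600 s/hour = 4.892 hours.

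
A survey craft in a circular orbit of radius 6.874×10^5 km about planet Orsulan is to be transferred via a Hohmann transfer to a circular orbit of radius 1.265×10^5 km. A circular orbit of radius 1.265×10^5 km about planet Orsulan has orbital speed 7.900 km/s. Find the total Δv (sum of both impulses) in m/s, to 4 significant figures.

From the circular-orbit relation v² = μ/r at r = 1.265×10^5 km: μ = v²r = (7.900)² × 1.265×10^5 = 7.89487×10^6 km³/s².
Transfer-ellipse semi-major axis a_t = (r₁ + r₂)/2 = (6.874×10^5 + 1.265×10^5)/2 = 4.0695×10^5 km.
Circular speed at r₁: v₁ = √(μ/r₁) = √(7.89487×10^6/6.874×10^5) = 3.3890 km/s.
Transfer-orbit speed at r₁ (v² = μ(2/r − 1/a)): v_a = √[μ(2/r₁ − 1/a_t)] = 1.8895 km/s.
First burn Δv₁ = |v_a − v₁| = 1.4995 km/s.
At r₂, v₂ = √(μ/r₂) = 7.90000 km/s.
Transfer-orbit speed at r₂: v_p = √[μ(2/r₂ − 1/a_t)] = 10.2674 km/s.
Second burn Δv₂ = |v₂ − v_p| = 2.3674 km/s.
Δv = Δv₁ + Δv₂ = 1.4995 + 2.3674 = 3.867 km/s.

Δv = 3867 m/s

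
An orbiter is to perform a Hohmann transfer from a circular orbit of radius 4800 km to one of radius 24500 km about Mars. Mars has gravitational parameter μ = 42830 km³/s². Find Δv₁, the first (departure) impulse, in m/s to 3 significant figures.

Δv₁ = 876 m/s

The Hohmann ellipse has a_t = (r₁ + r₂)/2 = 14650 km.
On the circular orbit at r = 4800 km, v_c = √(μ/r) = 2.9871 km/s.
Vis-viva on the transfer ellipse at r = 4800 km gives v_t = √[μ(2/r − 1/a_t)] = 3.8629 km/s.
Δv₁ = |v_t − v_c| = |3.8629 − 2.9871| = 0.8758 km/s.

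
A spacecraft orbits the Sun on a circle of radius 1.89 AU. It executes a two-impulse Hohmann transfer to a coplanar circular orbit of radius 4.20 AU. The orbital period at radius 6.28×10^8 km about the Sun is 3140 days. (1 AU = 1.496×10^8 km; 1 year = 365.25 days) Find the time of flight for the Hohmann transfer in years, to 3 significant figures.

From Kepler's third law T² = 4π²r³/μ at r = 6.28×10^8 km, T = 3140 days = 3140 × 86400 s = 2.71296×10^8 s: μ = 4π²r³/T² = 1.32847×10^11 km³/s².
In km: r₁ = 1.89 × 1.496×10^8 = 2.82744×10^8 km; r₂ = 4.20 × 1.496×10^8 = 6.2832×10^8 km.
The Hohmann ellipse has a_t = (r₁ + r₂)/2 = 4.55532×10^8 km.
By Kepler's third law the transfer-orbit period is T = 2π√(a_t³/μ), so t = T/2 = 8.380×10^7 s.
Converting: 8.380×10^7 s ÷ 3.15576×10^7 s/year (365.25 × 86400) = 2.66 years.

t = 2.66 years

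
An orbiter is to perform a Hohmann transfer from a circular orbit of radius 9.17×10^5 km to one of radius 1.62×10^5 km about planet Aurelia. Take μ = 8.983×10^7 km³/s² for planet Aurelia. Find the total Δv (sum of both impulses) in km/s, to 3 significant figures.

Semi-major axis of the transfer orbit: a_t = (9.170×10^5 + 1.620×10^5)/2 = 5.395×10^5 km.
Circular speed at r₁: v₁ = √(μ/r₁) = √(8.983×10^7/9.170×10^5) = 9.898 km/s.
On the transfer ellipse at r₁, vis-viva equation gives v_a = √[μ(2/r₁ − 1/a_t)] = 5.424 km/s.
First burn Δv₁ = |v_a − v₁| = 4.474 km/s.
At r₂, v₂ = √(μ/r₂) = 23.548 km/s.
Transfer-orbit speed at r₂: v_p = √[μ(2/r₂ − 1/a_t)] = 30.700 km/s.
Second burn Δv₂ = |v₂ − v_p| = 7.152 km/s.
Δv = Δv₁ + Δv₂ = 4.474 + 7.152 = 11.63 km/s.

Δv = 11.6 km/s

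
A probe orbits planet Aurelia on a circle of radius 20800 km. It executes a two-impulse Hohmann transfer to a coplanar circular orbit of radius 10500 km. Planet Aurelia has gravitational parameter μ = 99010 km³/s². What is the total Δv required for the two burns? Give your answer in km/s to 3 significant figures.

Δv = 0.864 km/s

Transfer-ellipse semi-major axis a_t = (r₁ + r₂)/2 = (20800 + 10500)/2 = 15650 km.
At r₁ the circular-orbit speed is v₁ = √(μ/r₁) = 2.1818 km/s.
Transfer-orbit speed at r₁ (vis-viva): v_a = √[μ(2/r₁ − 1/a_t)] = 1.7871 km/s.
First burn Δv₁ = |v_a − v₁| = 0.3947 km/s.
At r₂, v₂ = √(μ/r₂) = 3.07075 km/s.
Transfer-orbit speed at r₂: v_p = √[μ(2/r₂ − 1/a_t)] = 3.54013 km/s.
Second burn Δv₂ = |v₂ − v_p| = 0.4694 km/s.
Total Δv = Δv₁ + Δv₂ = 0.8641 km/s.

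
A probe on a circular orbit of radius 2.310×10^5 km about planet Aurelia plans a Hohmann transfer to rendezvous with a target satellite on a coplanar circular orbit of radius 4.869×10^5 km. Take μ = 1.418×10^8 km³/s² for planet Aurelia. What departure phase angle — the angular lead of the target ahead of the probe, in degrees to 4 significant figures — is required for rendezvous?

Semi-major axis of the transfer orbit: a_t = (2.310×10^5 + 4.869×10^5)/2 = 3.5895×10^5 km.
The half-period of the transfer ellipse is t = π√(a_t³/μ) = 56737 s.
The target's mean motion on its circular orbit is ω₂ = √(μ/r₂³) = 3.5049×10^-5 rad/s.
Angle swept by the target during transfer: ω₂·t = 1.9886 rad = 113.94°.
The probe traverses 180° on the transfer ellipse, so the target must lead by 180° − 113.94° = 66.06°.

φ = 66.06°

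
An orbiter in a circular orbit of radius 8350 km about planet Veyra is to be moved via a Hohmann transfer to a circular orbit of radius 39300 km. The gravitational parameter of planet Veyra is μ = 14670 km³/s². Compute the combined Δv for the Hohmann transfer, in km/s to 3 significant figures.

Δv = 0.626 km/s

The Hohmann ellipse has a_t = (r₁ + r₂)/2 = 23825 km.
At r₁ the circular-orbit speed is v₁ = √(μ/r₁) = 1.3255 km/s.
Transfer-orbit speed at r₁ (vis-viva equation): v_p = √[μ(2/r₁ − 1/a_t)] = 1.7024 km/s.
First burn Δv₁ = |v_p − v₁| = 0.3769 km/s.
At r₂, v₂ = √(μ/r₂) = 0.6110 km/s.
Transfer-orbit speed at r₂: v_a = √[μ(2/r₂ − 1/a_t)] = 0.3617 km/s.
Second burn Δv₂ = |v₂ − v_a| = 0.2493 km/s.
Total Δv = Δv₁ + Δv₂ = 0.6262 km/s.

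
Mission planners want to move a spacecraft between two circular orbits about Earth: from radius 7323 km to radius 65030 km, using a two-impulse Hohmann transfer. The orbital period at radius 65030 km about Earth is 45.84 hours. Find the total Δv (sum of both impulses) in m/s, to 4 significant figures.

From Kepler's third law T² = 4π²r³/μ at r = 65030 km, T = 45.84 hours = 45.84 × 3600 s = 1.65024×10^5 s: μ = 4π²r³/T² = 3.98664×10^5 km³/s².
Transfer-ellipse semi-major axis a_t = (r₁ + r₂)/2 = (7323 + 65030)/2 = 36176.5 km.
Circular speed at r₁: v₁ = √(μ/r₁) = √(3.98664×10^5/7323) = 7.378 km/s.
On the transfer ellipse at r₁, v² = μ(2/r − 1/a) gives v_p = √[μ(2/r₁ − 1/a_t)] = 9.892 km/s.
First burn Δv₁ = |v_p − v₁| = 2.514 km/s.
At r₂, v₂ = √(μ/r₂) = 2.476 km/s.
Transfer-orbit speed at r₂: v_a = √[μ(2/r₂ − 1/a_t)] = 1.114 km/s.
Second burn Δv₂ = |v₂ − v_a| = 1.362 km/s.
Total Δv = Δv₁ + Δv₂ = 3.876 km/s.

Δv = 3876 m/s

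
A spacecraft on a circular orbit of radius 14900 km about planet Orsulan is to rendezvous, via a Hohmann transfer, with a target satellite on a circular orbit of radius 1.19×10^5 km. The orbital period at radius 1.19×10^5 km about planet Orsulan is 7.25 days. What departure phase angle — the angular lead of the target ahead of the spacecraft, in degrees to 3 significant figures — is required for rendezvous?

From Kepler's third law T² = 4π²r³/μ at r = 1.19×10^5 km, T = 7.25 days = 7.25 × 86400 s = 6.264×10^5 s: μ = 4π²r³/T² = 1.69550×10^5 km³/s².
Transfer-ellipse semi-major axis a_t = (r₁ + r₂)/2 = (14900 + 1.190×10^5)/2 = 66950 km.
Transfer time t = π√(a_t³/μ) = 1.32168×10^5 s.
Target angular speed ω₂ = √(μ/r₂³) = 1.00306×10^-5 rad/s.
Angle swept by the target during transfer: ω₂·t = 1.3257 rad = 75.96°.
The spacecraft traverses 180° on the transfer ellipse, so the target must lead by 180° − 75.96° = 104°.

φ = 104°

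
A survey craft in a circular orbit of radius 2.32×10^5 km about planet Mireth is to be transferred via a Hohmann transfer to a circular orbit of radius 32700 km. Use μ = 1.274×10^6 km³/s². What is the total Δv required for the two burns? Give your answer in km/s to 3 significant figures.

Δv = 3.20 km/s

Semi-major axis of the transfer orbit: a_t = (2.320×10^5 + 32700)/2 = 1.3235×10^5 km.
At r₁ the circular-orbit speed is v₁ = √(μ/r₁) = 2.3434 km/s.
Transfer-orbit speed at r₁ (vis-viva equation): v_a = √[μ(2/r₁ − 1/a_t)] = 1.1648 km/s.
First burn Δv₁ = |v_a − v₁| = 1.179 km/s.
At r₂, v₂ = √(μ/r₂) = 6.242 km/s.
Transfer-orbit speed at r₂: v_p = √[μ(2/r₂ − 1/a_t)] = 8.264 km/s.
Second burn Δv₂ = |v₂ − v_p| = 2.022 km/s.
Total Δv = Δv₁ + Δv₂ = 3.201 km/s.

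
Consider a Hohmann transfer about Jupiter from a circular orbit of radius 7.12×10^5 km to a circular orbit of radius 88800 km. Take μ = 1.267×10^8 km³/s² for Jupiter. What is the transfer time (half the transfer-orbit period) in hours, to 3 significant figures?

t = 19.6 hours

Transfer-ellipse semi-major axis a_t = (r₁ + r₂)/2 = (7.120×10^5 + 88800)/2 = 4.004×10^5 km.
By Kepler's third law the transfer-orbit period is T = 2π√(a_t³/μ), so t = T/2 = 70710 s.
Converting: 70710 s ÷ 3600 s/hour = 19.6 hours.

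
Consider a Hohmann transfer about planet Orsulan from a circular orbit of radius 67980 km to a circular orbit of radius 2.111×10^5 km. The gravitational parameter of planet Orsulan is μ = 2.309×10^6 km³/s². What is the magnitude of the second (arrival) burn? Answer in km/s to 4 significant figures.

Semi-major axis of the transfer orbit: a_t = (67980 + 2.111×10^5)/2 = 1.3954×10^5 km.
On the circular orbit at r = 2.111×10^5 km, v_c = √(μ/r) = 3.3073 km/s.
Transfer-orbit speed at the same r (vis-viva, a = a_t): v_t = √[μ(2/r − 1/a_t)] = 2.3084 km/s.
Δv₂ = |v_t − v_c| = |2.3084 − 3.3073| = 0.9989 km/s.

Δv₂ = 0.9989 km/s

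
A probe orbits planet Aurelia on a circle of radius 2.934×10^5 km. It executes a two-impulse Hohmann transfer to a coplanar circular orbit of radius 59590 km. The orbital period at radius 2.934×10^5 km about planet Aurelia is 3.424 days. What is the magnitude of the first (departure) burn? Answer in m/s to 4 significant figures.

Δv₁ = 2611 m/s

From Kepler's third law T² = 4π²r³/μ at r = 2.934×10^5 km, T = 3.424 days = 3.424 × 86400 s = 2.958336×10^5 s: μ = 4π²r³/T² = 1.13932×10^7 km³/s².
Transfer-ellipse semi-major axis a_t = (r₁ + r₂)/2 = (2.934×10^5 + 59590)/2 = 1.76495×10^5 km.
Circular speed at r = 2.934×10^5 km: v_c = √(μ/r) = 6.2315 km/s.
Vis-viva on the transfer ellipse at r = 2.934×10^5 km gives v_t = √[μ(2/r − 1/a_t)] = 3.6209 km/s.
Δv₁ = |v_t − v_c| = |3.6209 − 6.2315| = 2.611 km/s.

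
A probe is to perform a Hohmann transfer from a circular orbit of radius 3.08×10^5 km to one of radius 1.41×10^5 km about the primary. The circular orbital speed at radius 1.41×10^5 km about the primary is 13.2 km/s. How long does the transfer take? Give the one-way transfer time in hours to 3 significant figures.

t = 18.7 hours

From the circular-orbit relation v² = μ/r at r = 1.41×10^5 km: μ = v²r = (13.2)² × 1.41×10^5 = 2.45678×10^7 km³/s².
The Hohmann ellipse has a_t = (r₁ + r₂)/2 = 2.245×10^5 km.
Half the transfer-orbit period gives t = π√(a_t³/μ) = 67420 s.
Converting: 67420 s ÷ 3600 s/hour = 18.7 hours.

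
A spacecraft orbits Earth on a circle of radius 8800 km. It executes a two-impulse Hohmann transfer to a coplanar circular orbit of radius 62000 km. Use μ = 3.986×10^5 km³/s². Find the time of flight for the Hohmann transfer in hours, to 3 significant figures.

Semi-major axis of the transfer orbit: a_t = (8800 + 62000)/2 = 35400 km.
By Kepler's third law the transfer-orbit period is T = 2π√(a_t³/μ), so t = T/2 = 33140 s.
Converting: 33140 s ÷ 3600 s/hour = 9.21 hours.

t = 9.21 hours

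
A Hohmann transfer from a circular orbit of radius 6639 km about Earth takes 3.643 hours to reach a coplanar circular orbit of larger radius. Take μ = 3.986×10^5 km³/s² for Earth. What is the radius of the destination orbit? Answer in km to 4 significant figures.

r₂ = 31520 km

Transfer time t = 3.643 hours = 13114.8 s, and t = π√(a_t³/μ).
So a_t = (μ t²/π²)^(1/3) = (3.986×10^5 × (13114.8)² / π²)^(1/3) = 19080 km.
Since a_t = (r₁ + r₂)/2, r₂ = 2a_t − r₁ = 2×19080 − 6639 = 31521 km.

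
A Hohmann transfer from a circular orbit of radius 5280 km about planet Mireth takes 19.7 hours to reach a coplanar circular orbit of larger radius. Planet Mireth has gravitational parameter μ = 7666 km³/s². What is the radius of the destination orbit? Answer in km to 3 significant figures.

Transfer time t = 19.7 hours = 70920 s, and t = π√(a_t³/μ).
So a_t = (μ t²/π²)^(1/3) = (7666 × (70920)² / π²)^(1/3) = 15750 km.
Since a_t = (r₁ + r₂)/2, r₂ = 2a_t − r₁ = 2×15750 − 5280 = 26220 km.

r₂ = 26200 km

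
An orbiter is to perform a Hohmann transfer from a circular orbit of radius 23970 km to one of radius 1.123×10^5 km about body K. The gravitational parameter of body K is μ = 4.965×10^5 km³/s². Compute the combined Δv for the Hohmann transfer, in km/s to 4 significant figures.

Δv = 2.147 km/s

Transfer-ellipse semi-major axis a_t = (r₁ + r₂)/2 = (23970 + 1.123×10^5)/2 = 68135 km.
At r₁ the circular-orbit speed is v₁ = √(μ/r₁) = 4.5512 km/s.
Transfer-orbit speed at r₁ (v² = μ(2/r − 1/a)): v_p = √[μ(2/r₁ − 1/a_t)] = 5.8429 km/s.
First burn Δv₁ = |v_p − v₁| = 1.2917 km/s.
Circular speed at r₂: v₂ = √(μ/r₂) = 2.10266 km/s.
Transfer-orbit speed at r₂: v_a = √[μ(2/r₂ − 1/a_t)] = 1.24715 km/s.
Second burn Δv₂ = |v₂ − v_a| = 0.85551 km/s.
Total Δv = Δv₁ + Δv₂ = 2.147 km/s.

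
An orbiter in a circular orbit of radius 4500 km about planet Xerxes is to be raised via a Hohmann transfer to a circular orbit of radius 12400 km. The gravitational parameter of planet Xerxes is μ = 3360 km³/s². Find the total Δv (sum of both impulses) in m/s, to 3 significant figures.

Semi-major axis of the transfer orbit: a_t = (4500 + 12400)/2 = 8450 km.
At r₁ the circular-orbit speed is v₁ = √(μ/r₁) = 0.864099 km/s.
Transfer-orbit speed at r₁ (vis-viva equation): v_p = √[μ(2/r₁ − 1/a_t)] = 1.04676 km/s.
First burn Δv₁ = |v_p − v₁| = 0.18266 km/s.
Circular speed at r₂: v₂ = √(μ/r₂) = 0.5205456 km/s.
Transfer-orbit speed at r₂: v_a = √[μ(2/r₂ − 1/a_t)] = 0.3798715 km/s.
Second burn Δv₂ = |v₂ − v_a| = 0.14067 km/s.
Total Δv = Δv₁ + Δv₂ = 0.3233 km/s.

Δv = 323 m/s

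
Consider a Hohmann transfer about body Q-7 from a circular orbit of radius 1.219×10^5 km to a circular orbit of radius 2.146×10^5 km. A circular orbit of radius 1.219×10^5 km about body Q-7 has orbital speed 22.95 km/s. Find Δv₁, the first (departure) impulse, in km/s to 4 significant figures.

Δv₁ = 2.969 km/s

From the circular-orbit relation v² = μ/r at r = 1.219×10^5 km: μ = v²r = (22.95)² × 1.219×10^5 = 6.42050×10^7 km³/s².
Transfer-ellipse semi-major axis a_t = (r₁ + r₂)/2 = (1.219×10^5 + 2.146×10^5)/2 = 1.6825×10^5 km.
Circular speed at r = 1.219×10^5 km: v_c = √(μ/r) = 22.950 km/s.
Vis-viva on the transfer ellipse at r = 1.219×10^5 km gives v_t = √[μ(2/r − 1/a_t)] = 25.919 km/s.
Δv₁ = |v_t − v_c| = |25.919 − 22.950| = 2.969 km/s.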